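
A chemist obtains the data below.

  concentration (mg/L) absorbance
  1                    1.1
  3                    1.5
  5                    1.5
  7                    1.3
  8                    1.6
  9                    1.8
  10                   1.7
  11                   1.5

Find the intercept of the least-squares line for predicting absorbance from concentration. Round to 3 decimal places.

1.208

n = 8, Σx = 54, Σy = 12, Σxy = 84.7, Σx² = 450
Sxx = Σx² − (Σx)²/n = 450 − 364.5 = 85.5
Sxy = Σxy − (Σx)(Σy)/n = 84.7 − 81 = 3.7
b = Sxy/Sxx = 3.7/85.5 = 0.043275
a = ȳ − b·x̄ = 1.5 − 0.043275·6.75 = 1.207895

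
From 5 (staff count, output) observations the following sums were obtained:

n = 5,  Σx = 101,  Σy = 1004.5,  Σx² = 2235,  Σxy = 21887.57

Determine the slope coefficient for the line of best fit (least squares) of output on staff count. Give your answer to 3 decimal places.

Sxx = Σx² − (Σx)²/n = 2235 − 2040.2 = 194.8
Sxy = Σxy − (Σx)(Σy)/n = 21887.57 − 20290.9 = 1596.67
b = Sxy/Sxx = 1596.67/194.8 = 8.196458

8.196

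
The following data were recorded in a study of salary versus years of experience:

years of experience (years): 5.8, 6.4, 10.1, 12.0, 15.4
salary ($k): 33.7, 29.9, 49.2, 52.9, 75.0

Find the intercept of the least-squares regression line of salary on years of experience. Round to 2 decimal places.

n = 5, Σx = 49.7, Σy = 240.7, Σxy = 2673.54, Σx² = 557.77
Sxx = Σx² − (Σx)²/n = 557.77 − 494.018 = 63.752
Sxy = Σxy − (Σx)(Σy)/n = 2673.54 − 2392.558 = 280.982
b = Sxy/Sxx = 280.982/63.752 = 4.407423
a = ȳ − b·x̄ = 48.14 − 4.407423·9.94 = 4.330220

4.33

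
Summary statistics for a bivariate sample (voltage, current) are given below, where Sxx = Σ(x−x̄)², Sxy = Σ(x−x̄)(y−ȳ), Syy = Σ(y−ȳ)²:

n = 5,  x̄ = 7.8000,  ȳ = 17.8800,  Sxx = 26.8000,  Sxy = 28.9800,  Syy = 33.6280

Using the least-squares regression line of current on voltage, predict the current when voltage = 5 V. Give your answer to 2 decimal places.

b = Sxy/Sxx = 28.98/26.8 = 1.081343
a = ȳ − b·x̄ = 17.88 − 1.081343·7.8 = 9.445522
ŷ(5) = a + b·5 = 9.445522 + 1.081343·5 = 14.852239

14.85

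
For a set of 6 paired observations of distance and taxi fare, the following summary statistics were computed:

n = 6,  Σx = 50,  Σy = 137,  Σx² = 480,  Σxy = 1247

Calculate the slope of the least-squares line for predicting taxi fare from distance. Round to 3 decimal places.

Sxx = Σx² − (Σx)²/n = 480 − 416.666667 = 63.333333
Sxy = Σxy − (Σx)(Σy)/n = 1247 − 1141.666667 = 105.333333
b = Sxy/Sxx = 105.333333/63.333333 = 1.663158

1.663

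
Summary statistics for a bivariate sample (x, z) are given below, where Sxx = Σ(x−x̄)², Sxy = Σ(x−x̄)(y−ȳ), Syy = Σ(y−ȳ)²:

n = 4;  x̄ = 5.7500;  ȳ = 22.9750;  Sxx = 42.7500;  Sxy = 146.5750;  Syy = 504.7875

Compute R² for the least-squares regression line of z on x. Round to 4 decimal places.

0.9956

R² = Sxy²/(Sxx·Syy) = (146.575)²/(42.75·504.7875) = 0.995578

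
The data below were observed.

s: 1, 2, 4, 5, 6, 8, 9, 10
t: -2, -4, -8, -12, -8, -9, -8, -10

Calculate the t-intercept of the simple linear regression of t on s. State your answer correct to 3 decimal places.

n = 8, Σx = 45, Σy = -61, Σxy = -394, Σx² = 327
Sxx = Σx² − (Σx)²/n = 327 − 253.125 = 73.875
Sxy = Σxy − (Σx)(Σy)/n = -394 − (-343.125) = -50.875
b = Sxy/Sxx = -50.875/73.875 = -0.688663
a = ȳ − b·x̄ = -7.625 − (-0.688663)·5.625 = -3.751269

-3.751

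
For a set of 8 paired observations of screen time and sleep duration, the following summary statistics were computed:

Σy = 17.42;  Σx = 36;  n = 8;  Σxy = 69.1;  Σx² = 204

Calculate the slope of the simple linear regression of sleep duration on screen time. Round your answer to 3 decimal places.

Sxx = Σx² − (Σx)²/n = 204 − 162 = 42
Sxy = Σxy − (Σx)(Σy)/n = 69.1 − 78.39 = -9.29
b = Sxy/Sxx = -9.29/42 = -0.221190

-0.221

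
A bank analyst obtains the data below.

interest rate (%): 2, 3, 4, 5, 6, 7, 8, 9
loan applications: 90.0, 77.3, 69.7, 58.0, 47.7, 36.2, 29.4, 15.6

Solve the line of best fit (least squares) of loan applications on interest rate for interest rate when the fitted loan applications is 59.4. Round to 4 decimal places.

n = 8, Σx = 44, Σy = 423.9, Σxy = 1895.9, Σx² = 284
Sxx = Σx² − (Σx)²/n = 284 − 242 = 42
Sxy = Σxy − (Σx)(Σy)/n = 1895.9 − 2331.45 = -435.55
b = Sxy/Sxx = -435.55/42 = -10.370238
a = ȳ − b·x̄ = 52.9875 − (-10.370238)·5.5 = 110.023810
Set a + b·x = 59.4: x = (59.4 − 110.023810) / (-10.370238) = 4.881644

4.8816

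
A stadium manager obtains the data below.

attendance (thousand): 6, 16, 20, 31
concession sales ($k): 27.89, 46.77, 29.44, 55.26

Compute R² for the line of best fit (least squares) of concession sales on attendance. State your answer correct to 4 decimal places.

n = 4, Σx = 73, Σy = 159.36, Σxy = 3217.52, Σx² = 1653, Σy² = 6885.6662
Sxx = Σx² − (Σx)²/n = 1653 − 1332.25 = 320.75
Sxy = Σxy − (Σx)(Σy)/n = 3217.52 − 2908.32 = 309.2
Syy = Σy² − (Σy)²/n = 6885.6662 − 6348.9024 = 536.7638
R² = Sxy²/(Sxx·Syy) = (309.2)²/(320.75·536.7638) = 0.555302

0.5553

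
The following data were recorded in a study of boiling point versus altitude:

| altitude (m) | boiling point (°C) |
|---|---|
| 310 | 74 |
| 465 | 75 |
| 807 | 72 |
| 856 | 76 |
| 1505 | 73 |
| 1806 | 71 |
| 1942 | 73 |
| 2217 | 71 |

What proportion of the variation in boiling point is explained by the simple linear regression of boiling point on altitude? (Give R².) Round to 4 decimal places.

n = 8, Σx = 9908, Σy = 585, Σxy = 718239, Σx² = 15909424, Σy² = 42801
Sxx = Σx² − (Σx)²/n = 15909424 − 12271058 = 3638366
Sxy = Σxy − (Σx)(Σy)/n = 718239 − 724522.5 = -6283.5
Syy = Σy² − (Σy)²/n = 42801 − 42778.125 = 22.875
R² = Sxy²/(Sxx·Syy) = (-6283.5)²/(3638366·22.875) = 0.474390

0.4744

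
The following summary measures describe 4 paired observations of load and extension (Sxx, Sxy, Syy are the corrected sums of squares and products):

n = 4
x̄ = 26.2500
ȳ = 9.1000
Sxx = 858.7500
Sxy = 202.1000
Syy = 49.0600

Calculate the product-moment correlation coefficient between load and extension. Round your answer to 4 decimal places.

r = Sxy/√(Sxx·Syy) = 202.1/√(42130.275) = 202.1/205.256608 = 0.984621

0.9846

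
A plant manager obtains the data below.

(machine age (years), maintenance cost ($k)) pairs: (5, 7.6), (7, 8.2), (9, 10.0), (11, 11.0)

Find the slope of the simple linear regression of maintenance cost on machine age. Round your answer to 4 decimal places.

n = 4, Σx = 32, Σy = 36.8, Σxy = 306.4, Σx² = 276
Sxx = Σx² − (Σx)²/n = 276 − 256 = 20
Sxy = Σxy − (Σx)(Σy)/n = 306.4 − 294.4 = 12
b = Sxy/Sxx = 12/20 = 0.6

0.6000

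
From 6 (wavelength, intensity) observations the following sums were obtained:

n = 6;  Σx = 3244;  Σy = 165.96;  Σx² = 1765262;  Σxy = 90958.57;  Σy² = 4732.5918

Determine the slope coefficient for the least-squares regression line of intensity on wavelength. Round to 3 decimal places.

0.108

Sxx = Σx² − (Σx)²/n = 1765262 − 1753922.666667 = 11339.333333
Sxy = Σxy − (Σx)(Σy)/n = 90958.57 − 89729.04 = 1229.53
b = Sxy/Sxx = 1229.53/11339.333333 = 0.108431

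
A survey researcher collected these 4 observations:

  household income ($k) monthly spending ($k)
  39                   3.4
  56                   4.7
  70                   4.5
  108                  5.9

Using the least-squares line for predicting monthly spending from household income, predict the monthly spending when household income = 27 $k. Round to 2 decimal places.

3.26

n = 4, Σx = 273, Σy = 18.5, Σxy = 1348, Σx² = 21221
Sxx = Σx² − (Σx)²/n = 21221 − 18632.25 = 2588.75
Sxy = Σxy − (Σx)(Σy)/n = 1348 − 1262.625 = 85.375
b = Sxy/Sxx = 85.375/2588.75 = 0.032979
a = ȳ − b·x̄ = 4.625 − 0.032979·68.25 = 2.374167
ŷ(27) = a + b·27 = 2.374167 + 0.032979·27 = 3.264606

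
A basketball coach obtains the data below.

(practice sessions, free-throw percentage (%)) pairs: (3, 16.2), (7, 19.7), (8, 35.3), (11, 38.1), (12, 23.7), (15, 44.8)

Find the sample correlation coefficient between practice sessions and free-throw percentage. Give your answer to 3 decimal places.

n = 6, Σx = 56, Σy = 177.8, Σxy = 1844.4, Σx² = 612, Σy² = 5916.96
Sxx = Σx² − (Σx)²/n = 612 − 522.666667 = 89.333333
Sxy = Σxy − (Σx)(Σy)/n = 1844.4 − 1659.466667 = 184.933333
Syy = Σy² − (Σy)²/n = 5916.96 − 5268.806667 = 648.153333
r = Sxy/√(Sxx·Syy) = 184.933333/√(57901.697778) = 184.933333/240.627716 = 0.768545

0.769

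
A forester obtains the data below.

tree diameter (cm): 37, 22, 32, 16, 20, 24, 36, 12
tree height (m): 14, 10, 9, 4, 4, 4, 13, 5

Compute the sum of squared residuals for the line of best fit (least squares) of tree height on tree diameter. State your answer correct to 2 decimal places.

n = 8, Σx = 199, Σy = 63, Σxy = 1794, Σx² = 5549, Σy² = 619
Sxx = Σx² − (Σx)²/n = 5549 − 4950.125 = 598.875
Sxy = Σxy − (Σx)(Σy)/n = 1794 − 1567.125 = 226.875
Syy = Σy² − (Σy)²/n = 619 − 496.125 = 122.875
b = Sxy/Sxx = 226.875/598.875 = 0.378835
SSE = Syy − b·Sxy = 122.875 − 0.378835·226.875 = 36.926738

36.93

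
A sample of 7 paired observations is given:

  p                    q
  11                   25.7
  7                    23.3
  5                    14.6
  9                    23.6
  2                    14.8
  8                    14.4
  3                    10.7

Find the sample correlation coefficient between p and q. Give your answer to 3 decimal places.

n = 7, Σx = 45, Σy = 127.1, Σxy = 908.1, Σx² = 353, Σy² = 2514.39
Sxx = Σx² − (Σx)²/n = 353 − 289.285714 = 63.714286
Sxy = Σxy − (Σx)(Σy)/n = 908.1 − 817.071429 = 91.028571
Syy = Σy² − (Σy)²/n = 2514.39 − 2307.772857 = 206.617143
r = Sxy/√(Sxx·Syy) = 91.028571/√(13164.463673) = 91.028571/114.736497 = 0.793371

0.793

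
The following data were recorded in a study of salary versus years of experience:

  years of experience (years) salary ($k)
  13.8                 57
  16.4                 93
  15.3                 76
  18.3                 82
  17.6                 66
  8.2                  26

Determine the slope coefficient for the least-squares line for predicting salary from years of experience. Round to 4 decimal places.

n = 6, Σx = 89.6, Σy = 400, Σxy = 6350, Σx² = 1405.38
Sxx = Σx² − (Σx)²/n = 1405.38 − 1338.026667 = 67.353333
Sxy = Σxy − (Σx)(Σy)/n = 6350 − 5973.333333 = 376.666667
b = Sxy/Sxx = 376.666667/67.353333 = 5.592398

5.5924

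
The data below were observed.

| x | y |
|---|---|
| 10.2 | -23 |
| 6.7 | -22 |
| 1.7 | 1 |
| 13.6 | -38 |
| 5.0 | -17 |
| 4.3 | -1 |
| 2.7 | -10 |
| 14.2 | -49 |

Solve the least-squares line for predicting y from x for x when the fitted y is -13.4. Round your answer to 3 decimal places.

n = 8, Σx = 58.4, Σy = -159, Σxy = -1709.2, Σx² = 589.2
Sxx = Σx² − (Σx)²/n = 589.2 − 426.32 = 162.88
Sxy = Σxy − (Σx)(Σy)/n = -1709.2 − (-1160.7) = -548.5
b = Sxy/Sxx = -548.5/162.88 = -3.367510
a = ȳ − b·x̄ = -19.875 − (-3.367510)·7.3 = 4.707822
Set a + b·x = -13.4: x = (-13.4 − 4.707822) / (-3.367510) = 5.377214

5.377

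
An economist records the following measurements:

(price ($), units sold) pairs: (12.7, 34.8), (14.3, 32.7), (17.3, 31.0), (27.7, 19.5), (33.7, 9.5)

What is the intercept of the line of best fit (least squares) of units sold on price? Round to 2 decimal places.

50.17

n = 5, Σx = 105.7, Σy = 127.5, Σxy = 2306.17, Σx² = 2568.05
Sxx = Σx² − (Σx)²/n = 2568.05 − 2234.498 = 333.552
Sxy = Σxy − (Σx)(Σy)/n = 2306.17 − 2695.35 = -389.18
b = Sxy/Sxx = -389.18/333.552 = -1.166775
a = ȳ − b·x̄ = 25.5 − (-1.166775)·21.14 = 50.165615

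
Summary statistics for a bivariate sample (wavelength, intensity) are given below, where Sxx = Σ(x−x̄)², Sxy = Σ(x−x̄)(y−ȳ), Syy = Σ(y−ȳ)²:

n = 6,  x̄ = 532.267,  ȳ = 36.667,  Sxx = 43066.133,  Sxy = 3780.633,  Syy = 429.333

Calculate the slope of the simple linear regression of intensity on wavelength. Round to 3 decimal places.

0.088

b = Sxy/Sxx = 3780.633/43066.133 = 0.087787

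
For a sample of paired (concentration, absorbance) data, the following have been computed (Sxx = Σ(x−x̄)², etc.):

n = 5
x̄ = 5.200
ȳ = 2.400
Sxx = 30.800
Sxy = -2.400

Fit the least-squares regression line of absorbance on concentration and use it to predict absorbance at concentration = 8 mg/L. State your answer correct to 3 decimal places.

2.182

b = Sxy/Sxx = -2.4/30.8 = -0.077922
a = ȳ − b·x̄ = 2.4 − (-0.077922)·5.2 = 2.805195
ŷ(8) = a + b·8 = 2.805195 + (-0.077922)·8 = 2.181818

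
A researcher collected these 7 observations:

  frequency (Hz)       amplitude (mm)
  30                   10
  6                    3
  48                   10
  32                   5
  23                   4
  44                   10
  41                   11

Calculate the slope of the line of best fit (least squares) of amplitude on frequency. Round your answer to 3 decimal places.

n = 7, Σx = 224, Σy = 53, Σxy = 1941, Σx² = 8410
Sxx = Σx² − (Σx)²/n = 8410 − 7168 = 1242
Sxy = Σxy − (Σx)(Σy)/n = 1941 − 1696 = 245
b = Sxy/Sxx = 245/1242 = 0.197262

0.197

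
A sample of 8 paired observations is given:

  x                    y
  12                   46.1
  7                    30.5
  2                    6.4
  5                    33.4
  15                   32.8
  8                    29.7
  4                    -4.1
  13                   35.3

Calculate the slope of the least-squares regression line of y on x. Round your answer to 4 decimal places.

2.5431

n = 8, Σx = 66, Σy = 210.1, Σxy = 2118.6, Σx² = 696
Sxx = Σx² − (Σx)²/n = 696 − 544.5 = 151.5
Sxy = Σxy − (Σx)(Σy)/n = 2118.6 − 1733.325 = 385.275
b = Sxy/Sxx = 385.275/151.5 = 2.543069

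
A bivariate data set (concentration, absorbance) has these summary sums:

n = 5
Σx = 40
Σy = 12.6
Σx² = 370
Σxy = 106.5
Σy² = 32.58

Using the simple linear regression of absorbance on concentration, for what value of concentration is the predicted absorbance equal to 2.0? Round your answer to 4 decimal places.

Sxx = Σx² − (Σx)²/n = 370 − 320 = 50
Sxy = Σxy − (Σx)(Σy)/n = 106.5 − 100.8 = 5.7
b = Sxy/Sxx = 5.7/50 = 0.114
a = ȳ − b·x̄ = 2.52 − 0.114·8 = 1.608
Set a + b·x = 2.0: x = (2.0 − 1.608) / 0.114 = 3.438596

3.4386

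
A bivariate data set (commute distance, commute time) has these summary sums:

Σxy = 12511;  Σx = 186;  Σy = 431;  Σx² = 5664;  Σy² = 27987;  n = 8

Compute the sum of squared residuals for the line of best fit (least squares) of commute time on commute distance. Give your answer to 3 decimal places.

137.278

Sxx = Σx² − (Σx)²/n = 5664 − 4324.5 = 1339.5
Sxy = Σxy − (Σx)(Σy)/n = 12511 − 10020.75 = 2490.25
Syy = Σy² − (Σy)²/n = 27987 − 23220.125 = 4766.875
b = Sxy/Sxx = 2490.25/1339.5 = 1.859089
SSE = Syy − b·Sxy = 4766.875 − 1.859089·2490.25 = 137.278089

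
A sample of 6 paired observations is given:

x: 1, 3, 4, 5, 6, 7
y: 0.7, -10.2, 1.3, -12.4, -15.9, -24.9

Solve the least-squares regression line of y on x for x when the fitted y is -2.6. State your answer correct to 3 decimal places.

n = 6, Σx = 26, Σy = -61.4, Σxy = -356.4, Σx² = 136
Sxx = Σx² − (Σx)²/n = 136 − 112.666667 = 23.333333
Sxy = Σxy − (Σx)(Σy)/n = -356.4 − (-266.066667) = -90.333333
b = Sxy/Sxx = -90.333333/23.333333 = -3.871429
a = ȳ − b·x̄ = -10.233333 − (-3.871429)·4.333333 = 6.542857
Set a + b·x = -2.6: x = (-2.6 − 6.542857) / (-3.871429) = 2.361624

2.362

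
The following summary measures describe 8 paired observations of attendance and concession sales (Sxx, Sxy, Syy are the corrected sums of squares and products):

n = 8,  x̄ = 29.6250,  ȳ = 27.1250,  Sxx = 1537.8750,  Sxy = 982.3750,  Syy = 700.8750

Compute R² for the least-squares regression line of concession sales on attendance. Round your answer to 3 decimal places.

0.895

R² = Sxy²/(Sxx·Syy) = (982.375)²/(1537.875·700.875) = 0.895350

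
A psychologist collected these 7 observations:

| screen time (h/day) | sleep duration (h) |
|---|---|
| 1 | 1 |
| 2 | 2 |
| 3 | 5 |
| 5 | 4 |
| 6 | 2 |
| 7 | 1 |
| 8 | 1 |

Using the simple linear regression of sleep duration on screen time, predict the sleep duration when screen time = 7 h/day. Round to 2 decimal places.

1.93

n = 7, Σx = 32, Σy = 16, Σxy = 67, Σx² = 188
Sxx = Σx² − (Σx)²/n = 188 − 146.285714 = 41.714286
Sxy = Σxy − (Σx)(Σy)/n = 67 − 73.142857 = -6.142857
b = Sxy/Sxx = -6.142857/41.714286 = -0.147260
a = ȳ − b·x̄ = 2.285714 − (-0.147260)·4.571429 = 2.958904
ŷ(7) = a + b·7 = 2.958904 + (-0.147260)·7 = 1.928082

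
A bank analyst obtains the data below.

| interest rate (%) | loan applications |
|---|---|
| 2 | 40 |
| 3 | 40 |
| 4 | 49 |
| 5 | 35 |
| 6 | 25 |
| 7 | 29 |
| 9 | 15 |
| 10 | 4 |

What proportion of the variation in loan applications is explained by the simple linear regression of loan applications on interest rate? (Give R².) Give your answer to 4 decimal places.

n = 8, Σx = 46, Σy = 237, Σxy = 1099, Σx² = 320, Σy² = 8533
Sxx = Σx² − (Σx)²/n = 320 − 264.5 = 55.5
Sxy = Σxy − (Σx)(Σy)/n = 1099 − 1362.75 = -263.75
Syy = Σy² − (Σy)²/n = 8533 − 7021.125 = 1511.875
R² = Sxy²/(Sxx·Syy) = (-263.75)²/(55.5·1511.875) = 0.829041

0.8290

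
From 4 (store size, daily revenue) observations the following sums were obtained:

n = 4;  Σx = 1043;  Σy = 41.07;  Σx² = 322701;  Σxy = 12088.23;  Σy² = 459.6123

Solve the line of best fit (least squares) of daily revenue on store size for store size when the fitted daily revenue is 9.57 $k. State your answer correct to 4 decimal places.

235.0905

Sxx = Σx² − (Σx)²/n = 322701 − 271962.25 = 50738.75
Sxy = Σxy − (Σx)(Σy)/n = 12088.23 − 10709.0025 = 1379.2275
b = Sxy/Sxx = 1379.2275/50738.75 = 0.027183
a = ȳ − b·x̄ = 10.2675 − 0.027183·260.75 = 3.179553
Set a + b·x = 9.57: x = (9.57 − 3.179553) / 0.027183 = 235.090507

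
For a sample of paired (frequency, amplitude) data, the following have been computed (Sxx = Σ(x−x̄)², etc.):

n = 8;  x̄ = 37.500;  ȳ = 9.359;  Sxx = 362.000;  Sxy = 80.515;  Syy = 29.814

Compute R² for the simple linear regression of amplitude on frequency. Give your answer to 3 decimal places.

0.601

R² = Sxy²/(Sxx·Syy) = (80.515)²/(362·29.814) = 0.600655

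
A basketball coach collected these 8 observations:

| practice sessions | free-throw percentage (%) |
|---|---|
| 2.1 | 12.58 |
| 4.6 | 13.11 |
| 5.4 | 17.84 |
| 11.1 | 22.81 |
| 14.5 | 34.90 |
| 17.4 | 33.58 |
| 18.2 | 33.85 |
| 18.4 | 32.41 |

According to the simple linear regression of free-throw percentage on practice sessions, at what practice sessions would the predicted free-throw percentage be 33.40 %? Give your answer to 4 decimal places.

17.3575

n = 8, Σx = 91.7, Σy = 201.08, Σxy = 2739.007, Σx² = 1360.75
Sxx = Σx² − (Σx)²/n = 1360.75 − 1051.11125 = 309.63875
Sxy = Σxy − (Σx)(Σy)/n = 2739.007 − 2304.8795 = 434.1275
b = Sxy/Sxx = 434.1275/309.63875 = 1.402045
a = ȳ − b·x̄ = 25.135 − 1.402045·11.4625 = 9.064058
Set a + b·x = 33.40: x = (33.40 − 9.064058) / 1.402045 = 17.357460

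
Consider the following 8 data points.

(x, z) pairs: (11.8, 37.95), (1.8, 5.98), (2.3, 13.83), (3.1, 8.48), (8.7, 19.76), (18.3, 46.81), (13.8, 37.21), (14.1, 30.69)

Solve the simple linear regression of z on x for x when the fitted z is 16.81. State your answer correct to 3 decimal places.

n = 8, Σx = 73.9, Σy = 200.71, Σxy = 2491.433, Σx² = 957.21
Sxx = Σx² − (Σx)²/n = 957.21 − 682.65125 = 274.55875
Sxy = Σxy − (Σx)(Σy)/n = 2491.433 − 1854.058625 = 637.374375
b = Sxy/Sxx = 637.374375/274.55875 = 2.321450
a = ȳ − b·x̄ = 25.08875 − 2.321450·9.2375 = 3.644357
Set a + b·x = 16.81: x = (16.81 − 3.644357) / 2.321450 = 5.671302

5.671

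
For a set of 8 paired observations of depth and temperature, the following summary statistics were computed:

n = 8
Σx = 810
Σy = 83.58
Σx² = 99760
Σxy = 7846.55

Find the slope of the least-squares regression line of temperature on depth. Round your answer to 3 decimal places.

-0.035

Sxx = Σx² − (Σx)²/n = 99760 − 82012.5 = 17747.5
Sxy = Σxy − (Σx)(Σy)/n = 7846.55 − 8462.475 = -615.925
b = Sxy/Sxx = -615.925/17747.5 = -0.034705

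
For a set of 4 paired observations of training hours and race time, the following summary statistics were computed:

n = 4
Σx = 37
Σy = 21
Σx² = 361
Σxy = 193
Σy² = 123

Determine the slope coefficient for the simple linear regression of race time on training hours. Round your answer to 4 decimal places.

Sxx = Σx² − (Σx)²/n = 361 − 342.25 = 18.75
Sxy = Σxy − (Σx)(Σy)/n = 193 − 194.25 = -1.25
b = Sxy/Sxx = -1.25/18.75 = -0.066667

-0.0667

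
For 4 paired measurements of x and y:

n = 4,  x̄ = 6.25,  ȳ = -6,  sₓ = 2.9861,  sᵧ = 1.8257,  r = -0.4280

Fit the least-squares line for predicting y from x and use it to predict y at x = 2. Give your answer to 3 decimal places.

b = r · sᵧ/sₓ = -0.428 · 1.8257/2.9861 = -0.261679
a = ȳ − b·x̄ = -6 − (-0.261679)·6.25 = -4.364506
ŷ(2) = a + b·2 = -4.364506 + (-0.261679)·2 = -4.887864

-4.888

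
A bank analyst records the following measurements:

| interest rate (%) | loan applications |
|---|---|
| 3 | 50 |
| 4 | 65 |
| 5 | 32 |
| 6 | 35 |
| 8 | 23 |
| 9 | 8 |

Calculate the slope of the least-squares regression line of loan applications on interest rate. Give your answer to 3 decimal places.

n = 6, Σx = 35, Σy = 213, Σxy = 1036, Σx² = 231
Sxx = Σx² − (Σx)²/n = 231 − 204.166667 = 26.833333
Sxy = Σxy − (Σx)(Σy)/n = 1036 − 1242.5 = -206.5
b = Sxy/Sxx = -206.5/26.833333 = -7.695652

-7.696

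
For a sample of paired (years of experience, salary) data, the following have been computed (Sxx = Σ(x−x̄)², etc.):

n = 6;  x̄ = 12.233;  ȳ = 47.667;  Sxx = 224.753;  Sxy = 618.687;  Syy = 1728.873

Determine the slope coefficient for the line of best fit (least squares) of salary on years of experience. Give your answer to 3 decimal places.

2.753

b = Sxy/Sxx = 618.687/224.753 = 2.752742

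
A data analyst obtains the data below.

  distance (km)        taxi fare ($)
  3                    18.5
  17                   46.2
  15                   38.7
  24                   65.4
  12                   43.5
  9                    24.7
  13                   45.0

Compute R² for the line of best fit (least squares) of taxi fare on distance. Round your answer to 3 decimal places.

n = 7, Σx = 93, Σy = 282, Σxy = 4320.3, Σx² = 1493, Σy² = 12778.88
Sxx = Σx² − (Σx)²/n = 1493 − 1235.571429 = 257.428571
Sxy = Σxy − (Σx)(Σy)/n = 4320.3 − 3746.571429 = 573.728571
Syy = Σy² − (Σy)²/n = 12778.88 − 11360.571429 = 1418.308571
R² = Sxy²/(Sxx·Syy) = (573.728571)²/(257.428571·1418.308571) = 0.901541

0.902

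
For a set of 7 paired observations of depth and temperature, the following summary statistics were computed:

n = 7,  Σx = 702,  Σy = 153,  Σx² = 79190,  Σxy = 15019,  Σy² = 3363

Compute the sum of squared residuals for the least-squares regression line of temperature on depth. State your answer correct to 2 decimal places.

Sxx = Σx² − (Σx)²/n = 79190 − 70400.571429 = 8789.428571
Sxy = Σxy − (Σx)(Σy)/n = 15019 − 15343.714286 = -324.714286
Syy = Σy² − (Σy)²/n = 3363 − 3344.142857 = 18.857143
b = Sxy/Sxx = -324.714286/8789.428571 = -0.036944
SSE = Syy − b·Sxy = 18.857143 − (-0.036944)·(-324.714286) = 6.860986

6.86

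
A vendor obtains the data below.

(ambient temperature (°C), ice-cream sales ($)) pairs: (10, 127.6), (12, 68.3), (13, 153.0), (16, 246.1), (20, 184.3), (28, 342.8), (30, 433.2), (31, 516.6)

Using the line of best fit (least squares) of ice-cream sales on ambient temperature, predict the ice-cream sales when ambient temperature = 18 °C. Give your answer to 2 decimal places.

n = 8, Σx = 160, Σy = 2071.9, Σxy = 50317.2, Σx² = 3714
Sxx = Σx² − (Σx)²/n = 3714 − 3200 = 514
Sxy = Σxy − (Σx)(Σy)/n = 50317.2 − 41438 = 8879.2
b = Sxy/Sxx = 8879.2/514 = 17.274708
a = ȳ − b·x̄ = 258.9875 − 17.274708·20 = -86.506663
ŷ(18) = a + b·18 = -86.506663 + 17.274708·18 = 224.438084

224.44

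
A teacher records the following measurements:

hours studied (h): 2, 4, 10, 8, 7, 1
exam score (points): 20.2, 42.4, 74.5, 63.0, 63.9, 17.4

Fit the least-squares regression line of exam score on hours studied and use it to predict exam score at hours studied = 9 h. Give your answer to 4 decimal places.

71.3837

n = 6, Σx = 32, Σy = 281.4, Σxy = 1923.7, Σx² = 234
Sxx = Σx² − (Σx)²/n = 234 − 170.666667 = 63.333333
Sxy = Σxy − (Σx)(Σy)/n = 1923.7 − 1500.8 = 422.9
b = Sxy/Sxx = 422.9/63.333333 = 6.677368
a = ȳ − b·x̄ = 46.9 − 6.677368·5.333333 = 11.287368
ŷ(9) = a + b·9 = 11.287368 + 6.677368·9 = 71.383684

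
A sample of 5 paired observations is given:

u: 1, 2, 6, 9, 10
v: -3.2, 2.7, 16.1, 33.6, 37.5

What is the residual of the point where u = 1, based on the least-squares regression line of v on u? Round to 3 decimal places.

n = 5, Σx = 28, Σy = 86.7, Σxy = 776.2, Σx² = 222
Sxx = Σx² − (Σx)²/n = 222 − 156.8 = 65.2
Sxy = Σxy − (Σx)(Σy)/n = 776.2 − 485.52 = 290.68
b = Sxy/Sxx = 290.68/65.2 = 4.458282
a = ȳ − b·x̄ = 17.34 − 4.458282·5.6 = -7.626380
ŷ(1) = -7.626380 + 4.458282·1 = -3.168098
residual = y − ŷ = -3.2 − (-3.168098) = -0.031902

-0.032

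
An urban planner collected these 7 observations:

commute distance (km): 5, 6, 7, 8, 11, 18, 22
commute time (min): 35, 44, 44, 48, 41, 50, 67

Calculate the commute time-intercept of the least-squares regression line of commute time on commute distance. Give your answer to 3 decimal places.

32.520

n = 7, Σx = 77, Σy = 329, Σxy = 3956, Σx² = 1103
Sxx = Σx² − (Σx)²/n = 1103 − 847 = 256
Sxy = Σxy − (Σx)(Σy)/n = 3956 − 3619 = 337
b = Sxy/Sxx = 337/256 = 1.316406
a = ȳ − b·x̄ = 47 − 1.316406·11 = 32.519531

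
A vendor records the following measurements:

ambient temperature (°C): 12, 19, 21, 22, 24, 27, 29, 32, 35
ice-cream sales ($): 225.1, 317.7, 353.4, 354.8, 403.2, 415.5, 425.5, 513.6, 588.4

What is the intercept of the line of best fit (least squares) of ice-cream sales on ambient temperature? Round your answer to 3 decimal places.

n = 9, Σx = 221, Σy = 3597.2, Σxy = 94228.5, Σx² = 5825
Sxx = Σx² − (Σx)²/n = 5825 − 5426.777778 = 398.222222
Sxy = Σxy − (Σx)(Σy)/n = 94228.5 − 88331.244444 = 5897.255556
b = Sxy/Sxx = 5897.255556/398.222222 = 14.808956
a = ȳ − b·x̄ = 399.688889 − 14.808956·24.555556 = 36.046735

36.047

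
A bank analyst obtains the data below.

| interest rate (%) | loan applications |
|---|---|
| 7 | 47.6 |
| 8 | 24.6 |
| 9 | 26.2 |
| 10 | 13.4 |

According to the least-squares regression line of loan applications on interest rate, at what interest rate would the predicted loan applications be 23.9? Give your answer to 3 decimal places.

8.901

n = 4, Σx = 34, Σy = 111.8, Σxy = 899.8, Σx² = 294
Sxx = Σx² − (Σx)²/n = 294 − 289 = 5
Sxy = Σxy − (Σx)(Σy)/n = 899.8 − 950.3 = -50.5
b = Sxy/Sxx = -50.5/5 = -10.1
a = ȳ − b·x̄ = 27.95 − (-10.1)·8.5 = 113.8
Set a + b·x = 23.9: x = (23.9 − 113.8) / (-10.1) = 8.900990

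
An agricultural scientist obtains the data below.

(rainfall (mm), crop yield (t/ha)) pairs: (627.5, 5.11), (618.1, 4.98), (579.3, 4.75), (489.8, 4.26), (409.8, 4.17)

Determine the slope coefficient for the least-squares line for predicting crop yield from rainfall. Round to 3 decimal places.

0.004

n = 5, Σx = 2724.5, Σy = 23.27, Σxy = 12831.752, Σx² = 1519232.43
Sxx = Σx² − (Σx)²/n = 1519232.43 − 1484580.05 = 34652.38
Sxy = Σxy − (Σx)(Σy)/n = 12831.752 − 12679.823 = 151.929
b = Sxy/Sxx = 151.929/34652.38 = 0.004384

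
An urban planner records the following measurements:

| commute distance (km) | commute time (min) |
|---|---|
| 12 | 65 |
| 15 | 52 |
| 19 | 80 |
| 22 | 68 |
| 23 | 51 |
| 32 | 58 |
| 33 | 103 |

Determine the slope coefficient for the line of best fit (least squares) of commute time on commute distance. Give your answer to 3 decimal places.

n = 7, Σx = 156, Σy = 477, Σxy = 11004, Σx² = 3856
Sxx = Σx² − (Σx)²/n = 3856 − 3476.571429 = 379.428571
Sxy = Σxy − (Σx)(Σy)/n = 11004 − 10630.285714 = 373.714286
b = Sxy/Sxx = 373.714286/379.428571 = 0.984940

0.985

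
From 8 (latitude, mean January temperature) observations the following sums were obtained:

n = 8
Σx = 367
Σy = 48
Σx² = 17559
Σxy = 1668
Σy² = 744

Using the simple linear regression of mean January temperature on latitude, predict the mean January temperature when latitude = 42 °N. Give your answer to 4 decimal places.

8.8625

Sxx = Σx² − (Σx)²/n = 17559 − 16836.125 = 722.875
Sxy = Σxy − (Σx)(Σy)/n = 1668 − 2202 = -534
b = Sxy/Sxx = -534/722.875 = -0.738717
a = ȳ − b·x̄ = 6 − (-0.738717)·45.875 = 39.888639
ŷ(42) = a + b·42 = 39.888639 + (-0.738717)·42 = 8.862528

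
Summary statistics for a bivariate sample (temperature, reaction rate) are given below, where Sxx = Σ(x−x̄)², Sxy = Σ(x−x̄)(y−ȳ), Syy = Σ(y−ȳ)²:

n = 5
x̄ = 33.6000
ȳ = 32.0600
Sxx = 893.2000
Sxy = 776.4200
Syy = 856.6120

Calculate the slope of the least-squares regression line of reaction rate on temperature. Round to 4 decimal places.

b = Sxy/Sxx = 776.42/893.2 = 0.869257

0.8693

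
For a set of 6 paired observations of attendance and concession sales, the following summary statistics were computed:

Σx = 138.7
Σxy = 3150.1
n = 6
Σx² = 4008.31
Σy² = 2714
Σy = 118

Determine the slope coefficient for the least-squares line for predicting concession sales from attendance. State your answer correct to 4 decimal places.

Sxx = Σx² − (Σx)²/n = 4008.31 − 3206.281667 = 802.028333
Sxy = Σxy − (Σx)(Σy)/n = 3150.1 − 2727.766667 = 422.333333
b = Sxy/Sxx = 422.333333/802.028333 = 0.526582

0.5266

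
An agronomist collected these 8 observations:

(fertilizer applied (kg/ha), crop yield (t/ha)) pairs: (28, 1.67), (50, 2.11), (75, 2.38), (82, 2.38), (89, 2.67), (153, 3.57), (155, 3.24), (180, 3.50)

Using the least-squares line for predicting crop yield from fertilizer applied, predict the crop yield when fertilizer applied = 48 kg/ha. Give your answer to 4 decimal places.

n = 8, Σx = 812, Σy = 21.52, Σxy = 2441.96, Σx² = 103388
Sxx = Σx² − (Σx)²/n = 103388 − 82418 = 20970
Sxy = Σxy − (Σx)(Σy)/n = 2441.96 − 2184.28 = 257.68
b = Sxy/Sxx = 257.68/20970 = 0.012288
a = ȳ − b·x̄ = 2.69 − 0.012288·101.5 = 1.442765
ŷ(48) = a + b·48 = 1.442765 + 0.012288·48 = 2.032590

2.0326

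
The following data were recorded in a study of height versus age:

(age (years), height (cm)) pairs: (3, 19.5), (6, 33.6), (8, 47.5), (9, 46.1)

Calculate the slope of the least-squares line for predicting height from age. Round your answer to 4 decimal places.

n = 4, Σx = 26, Σy = 146.7, Σxy = 1055, Σx² = 190
Sxx = Σx² − (Σx)²/n = 190 − 169 = 21
Sxy = Σxy − (Σx)(Σy)/n = 1055 − 953.55 = 101.45
b = Sxy/Sxx = 101.45/21 = 4.830952

4.8310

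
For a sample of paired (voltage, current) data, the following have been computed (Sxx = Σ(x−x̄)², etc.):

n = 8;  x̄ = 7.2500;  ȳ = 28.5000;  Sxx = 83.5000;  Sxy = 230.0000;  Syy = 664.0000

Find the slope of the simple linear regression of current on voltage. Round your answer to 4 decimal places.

2.7545

b = Sxy/Sxx = 230/83.5 = 2.754491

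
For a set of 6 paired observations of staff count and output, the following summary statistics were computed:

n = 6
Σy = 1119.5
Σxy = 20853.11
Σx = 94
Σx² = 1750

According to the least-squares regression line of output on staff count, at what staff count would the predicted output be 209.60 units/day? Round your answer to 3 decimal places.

17.593

Sxx = Σx² − (Σx)²/n = 1750 − 1472.666667 = 277.333333
Sxy = Σxy − (Σx)(Σy)/n = 20853.11 − 17538.833333 = 3314.276667
b = Sxy/Sxx = 3314.276667/277.333333 = 11.950517
a = ȳ − b·x̄ = 186.583333 − 11.950517·15.666667 = -0.641430
Set a + b·x = 209.60: x = (209.60 − (-0.641430)) / 11.950517 = 17.592664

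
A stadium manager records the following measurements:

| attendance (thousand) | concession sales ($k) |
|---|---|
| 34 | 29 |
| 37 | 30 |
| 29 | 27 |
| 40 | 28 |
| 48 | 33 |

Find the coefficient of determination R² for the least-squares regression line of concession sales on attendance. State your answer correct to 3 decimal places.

n = 5, Σx = 188, Σy = 147, Σxy = 5583, Σx² = 7270, Σy² = 4343
Sxx = Σx² − (Σx)²/n = 7270 − 7068.8 = 201.2
Sxy = Σxy − (Σx)(Σy)/n = 5583 − 5527.2 = 55.8
Syy = Σy² − (Σy)²/n = 4343 − 4321.8 = 21.2
R² = Sxy²/(Sxx·Syy) = (55.8)²/(201.2·21.2) = 0.729969

0.730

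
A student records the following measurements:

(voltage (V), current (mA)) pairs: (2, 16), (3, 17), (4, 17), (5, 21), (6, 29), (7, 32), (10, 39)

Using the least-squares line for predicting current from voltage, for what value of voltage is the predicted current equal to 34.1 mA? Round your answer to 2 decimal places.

8.28

n = 7, Σx = 37, Σy = 171, Σxy = 1044, Σx² = 239
Sxx = Σx² − (Σx)²/n = 239 − 195.571429 = 43.428571
Sxy = Σxy − (Σx)(Σy)/n = 1044 − 903.857143 = 140.142857
b = Sxy/Sxx = 140.142857/43.428571 = 3.226974
a = ȳ − b·x̄ = 24.428571 − 3.226974·5.285714 = 7.371711
Set a + b·x = 34.1: x = (34.1 − 7.371711) / 3.226974 = 8.282773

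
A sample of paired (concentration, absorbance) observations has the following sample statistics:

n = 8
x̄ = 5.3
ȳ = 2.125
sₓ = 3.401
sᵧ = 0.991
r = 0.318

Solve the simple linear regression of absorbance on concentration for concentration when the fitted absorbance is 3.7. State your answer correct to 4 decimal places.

b = r · sᵧ/sₓ = 0.318 · 0.991/3.401 = 0.092660
a = ȳ − b·x̄ = 2.125 − 0.092660·5.3 = 1.633900
Set a + b·x = 3.7: x = (3.7 − 1.633900) / 0.092660 = 22.297553

22.2976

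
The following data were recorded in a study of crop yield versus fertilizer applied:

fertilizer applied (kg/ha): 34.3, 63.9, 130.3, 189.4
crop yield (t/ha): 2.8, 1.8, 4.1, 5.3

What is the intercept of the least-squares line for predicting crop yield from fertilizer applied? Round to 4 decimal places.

n = 4, Σx = 417.9, Σy = 14, Σxy = 1749.11, Σx² = 58110.15
Sxx = Σx² − (Σx)²/n = 58110.15 − 43660.1025 = 14450.0475
Sxy = Σxy − (Σx)(Σy)/n = 1749.11 − 1462.65 = 286.46
b = Sxy/Sxx = 286.46/14450.0475 = 0.019824
a = ȳ − b·x̄ = 3.5 − 0.019824·104.475 = 1.428871

1.4289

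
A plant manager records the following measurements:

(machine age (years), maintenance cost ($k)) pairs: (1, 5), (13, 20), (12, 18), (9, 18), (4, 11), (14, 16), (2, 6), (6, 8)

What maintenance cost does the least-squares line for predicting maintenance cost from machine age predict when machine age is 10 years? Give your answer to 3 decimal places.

15.274

n = 8, Σx = 61, Σy = 102, Σxy = 971, Σx² = 647
Sxx = Σx² − (Σx)²/n = 647 − 465.125 = 181.875
Sxy = Σxy − (Σx)(Σy)/n = 971 − 777.75 = 193.25
b = Sxy/Sxx = 193.25/181.875 = 1.062543
a = ȳ − b·x̄ = 12.75 − 1.062543·7.625 = 4.648110
ŷ(10) = a + b·10 = 4.648110 + 1.062543·10 = 15.273540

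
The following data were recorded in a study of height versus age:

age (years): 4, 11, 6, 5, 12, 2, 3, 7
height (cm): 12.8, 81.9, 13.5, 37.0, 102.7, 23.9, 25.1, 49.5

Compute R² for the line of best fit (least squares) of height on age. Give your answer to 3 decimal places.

0.818

n = 8, Σx = 50, Σy = 346.4, Σxy = 2920.1, Σx² = 404, Σy² = 22621.46
Sxx = Σx² − (Σx)²/n = 404 − 312.5 = 91.5
Sxy = Σxy − (Σx)(Σy)/n = 2920.1 − 2165 = 755.1
Syy = Σy² − (Σy)²/n = 22621.46 − 14999.12 = 7622.34
R² = Sxy²/(Sxx·Syy) = (755.1)²/(91.5·7622.34) = 0.817522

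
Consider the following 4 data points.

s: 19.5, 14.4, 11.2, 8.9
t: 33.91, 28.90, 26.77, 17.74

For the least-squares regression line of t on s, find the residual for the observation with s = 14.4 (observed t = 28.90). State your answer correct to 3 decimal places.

n = 4, Σx = 54, Σy = 107.32, Σxy = 1535.115, Σx² = 792.26
Sxx = Σx² − (Σx)²/n = 792.26 − 729 = 63.26
Sxy = Σxy − (Σx)(Σy)/n = 1535.115 − 1448.82 = 86.295
b = Sxy/Sxx = 86.295/63.26 = 1.364132
a = ȳ − b·x̄ = 26.83 − 1.364132·13.5 = 8.414216
ŷ(14.4) = 8.414216 + 1.364132·14.4 = 28.057719
residual = y − ŷ = 28.90 − 28.057719 = 0.842281

0.842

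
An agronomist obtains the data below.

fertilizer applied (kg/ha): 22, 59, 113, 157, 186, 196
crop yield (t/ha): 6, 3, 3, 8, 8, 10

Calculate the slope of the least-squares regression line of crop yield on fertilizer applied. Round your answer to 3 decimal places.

n = 6, Σx = 733, Σy = 38, Σxy = 5352, Σx² = 114395
Sxx = Σx² − (Σx)²/n = 114395 − 89548.166667 = 24846.833333
Sxy = Σxy − (Σx)(Σy)/n = 5352 − 4642.333333 = 709.666667
b = Sxy/Sxx = 709.666667/24846.833333 = 0.028562

0.029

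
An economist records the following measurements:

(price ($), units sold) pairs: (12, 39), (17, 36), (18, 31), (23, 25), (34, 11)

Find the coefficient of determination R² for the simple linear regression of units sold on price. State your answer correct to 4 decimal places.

0.9814

n = 5, Σx = 104, Σy = 142, Σxy = 2587, Σx² = 2442, Σy² = 4524
Sxx = Σx² − (Σx)²/n = 2442 − 2163.2 = 278.8
Sxy = Σxy − (Σx)(Σy)/n = 2587 − 2953.6 = -366.6
Syy = Σy² − (Σy)²/n = 4524 − 4032.8 = 491.2
R² = Sxy²/(Sxx·Syy) = (-366.6)²/(278.8·491.2) = 0.981372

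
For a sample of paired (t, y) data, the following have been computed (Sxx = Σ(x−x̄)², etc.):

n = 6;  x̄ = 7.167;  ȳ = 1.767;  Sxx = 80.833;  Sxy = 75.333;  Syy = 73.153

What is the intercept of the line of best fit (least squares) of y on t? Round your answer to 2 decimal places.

b = Sxy/Sxx = 75.333/80.833 = 0.931958
a = ȳ − b·x̄ = 1.767 − 0.931958·7.167 = -4.912346

-4.91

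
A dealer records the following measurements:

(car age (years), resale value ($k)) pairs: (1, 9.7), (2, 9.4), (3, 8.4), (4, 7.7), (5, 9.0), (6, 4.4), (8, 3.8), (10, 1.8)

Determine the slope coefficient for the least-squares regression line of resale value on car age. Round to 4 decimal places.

n = 8, Σx = 39, Σy = 54.2, Σxy = 204.3, Σx² = 255
Sxx = Σx² − (Σx)²/n = 255 − 190.125 = 64.875
Sxy = Σxy − (Σx)(Σy)/n = 204.3 − 264.225 = -59.925
b = Sxy/Sxx = -59.925/64.875 = -0.923699

-0.9237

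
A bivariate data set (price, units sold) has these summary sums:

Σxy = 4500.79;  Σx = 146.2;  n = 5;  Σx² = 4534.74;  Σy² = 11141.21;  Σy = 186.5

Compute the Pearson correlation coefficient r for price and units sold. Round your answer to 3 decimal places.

Sxx = Σx² − (Σx)²/n = 4534.74 − 4274.888 = 259.852
Sxy = Σxy − (Σx)(Σy)/n = 4500.79 − 5453.26 = -952.47
Syy = Σy² − (Σy)²/n = 11141.21 − 6956.45 = 4184.76
r = Sxy/√(Sxx·Syy) = -952.47/√(1087418.25552) = -952.47/1042.793487 = -0.913383

-0.913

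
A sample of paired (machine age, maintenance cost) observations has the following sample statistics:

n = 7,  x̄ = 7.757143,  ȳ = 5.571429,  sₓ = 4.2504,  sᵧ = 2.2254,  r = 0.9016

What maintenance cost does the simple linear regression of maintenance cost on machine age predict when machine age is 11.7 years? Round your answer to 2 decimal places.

b = r · sᵧ/sₓ = 0.9016 · 2.2254/4.2504 = 0.472055
a = ȳ − b·x̄ = 5.571429 − 0.472055·7.757143 = 1.909634
ŷ(11.7) = a + b·11.7 = 1.909634 + 0.472055·11.7 = 7.432673

7.43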